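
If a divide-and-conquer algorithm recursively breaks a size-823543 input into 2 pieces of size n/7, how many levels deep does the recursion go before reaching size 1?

For divide and conquer with division factor 7:

Problem sizes at each level:
Level 0: 823543
Level 1: 117649
Level 2: 16807
Level 3: 2401
Level 4: 343
Level 5: 49
Level 6: 7
Level 7: 1

The root is level 0 and the size-1 base case is level 7 (the tree spans levels 0 through 7, i.e. 8 levels counting the root), so the depth is the number of divisions: log_7(823543) = 7

The recursion tree depth is log_7(823543) = 7. At each level, the problem size is divided by 7, so it takes 7 divisions to reduce to a base case of size 1. The algorithm makes 2 recursive calls at each level.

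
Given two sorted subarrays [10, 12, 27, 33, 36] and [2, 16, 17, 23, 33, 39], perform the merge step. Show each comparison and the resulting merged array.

Merging process:

Compare 10 vs 2: take 2 from right. Merged: [2]
Compare 10 vs 16: take 10 from left. Merged: [2, 10]
Compare 12 vs 16: take 12 from left. Merged: [2, 10, 12]
Compare 27 vs 16: take 16 from right. Merged: [2, 10, 12, 16]
Compare 27 vs 17: take 17 from right. Merged: [2, 10, 12, 16, 17]
Compare 27 vs 23: take 23 from right. Merged: [2, 10, 12, 16, 17, 23]
Compare 27 vs 33: take 27 from left. Merged: [2, 10, 12, 16, 17, 23, 27]
Compare 33 vs 33: take 33 from left. Merged: [2, 10, 12, 16, 17, 23, 27, 33]
Compare 36 vs 33: take 33 from right. Merged: [2, 10, 12, 16, 17, 23, 27, 33, 33]
Compare 36 vs 39: take 36 from left. Merged: [2, 10, 12, 16, 17, 23, 27, 33, 33, 36]
Append remaining from right: [39]. Merged: [2, 10, 12, 16, 17, 23, 27, 33, 33, 36, 39]

Final merged array: [2, 10, 12, 16, 17, 23, 27, 33, 33, 36, 39]
Total comparisons: 10

The merged array is [2, 10, 12, 16, 17, 23, 27, 33, 33, 36, 39], requiring 10 comparisons. The merge step runs in O(n) time where n is the total number of elements.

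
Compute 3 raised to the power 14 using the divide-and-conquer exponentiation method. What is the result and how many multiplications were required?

Computing 3^14 by squaring (build up from 3^1; each line after the first costs one multiplication):

3^1 = 3
3^2 = (3^1)^2 = 3^2 = 9
3^3 = 3 * 3^2 = 3 * 9 = 27
3^6 = (3^3)^2 = 27^2 = 729
3^7 = 3 * 3^6 = 3 * 729 = 2187
3^14 = (3^7)^2 = 2187^2 = 4782969

Result: 4782969
Multiplications needed: 5 (5 lines after 3^1)

3^14 = 4782969. Using exponentiation by squaring, this requires 5 multiplications. The key idea: if the exponent is even, square the half-power; if odd, multiply by the base once.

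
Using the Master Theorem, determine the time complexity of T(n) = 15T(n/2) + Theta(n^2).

Master Theorem for T(n) = 15T(n/2) + O(n^2):

a = 15, b = 2, c = 2
log_b(a) = log_2(15) = 3.9069

Case 1: c = 2 < log_2(15) = 3.9069
T(n) = O(n^(log_2 15))

For T(n) = 15T(n/2) + O(n^2): log_2(15) = 3.9069. This is Case 1 of the Master Theorem (c < log_b(a), work dominated by leaves), giving O(n^(log_2 15)).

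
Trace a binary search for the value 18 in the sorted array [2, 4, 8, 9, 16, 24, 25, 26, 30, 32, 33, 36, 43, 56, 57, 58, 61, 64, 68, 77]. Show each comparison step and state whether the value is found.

Binary search for 18 in [2, 4, 8, 9, 16, 24, 25, 26, 30, 32, 33, 36, 43, 56, 57, 58, 61, 64, 68, 77]:

lo=0, hi=19, mid=9, arr[mid]=32 -> 32 > 18, search left half
lo=0, hi=8, mid=4, arr[mid]=16 -> 16 < 18, search right half
lo=5, hi=8, mid=6, arr[mid]=25 -> 25 > 18, search left half
lo=5, hi=5, mid=5, arr[mid]=24 -> 24 > 18, search left half
lo=5 > hi=4, target 18 not found

Binary search determines that 18 is not in the array after 4 comparisons. The search space was exhausted without finding the target.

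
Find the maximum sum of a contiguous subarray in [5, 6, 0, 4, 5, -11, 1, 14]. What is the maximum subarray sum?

Using Kadane's algorithm on [5, 6, 0, 4, 5, -11, 1, 14]:

Scanning through the array:
Position 1 (value 6): max_ending_here = 11, max_so_far = 11
Position 2 (value 0): max_ending_here = 11, max_so_far = 11
Position 3 (value 4): max_ending_here = 15, max_so_far = 15
Position 4 (value 5): max_ending_here = 20, max_so_far = 20
Position 5 (value -11): max_ending_here = 9, max_so_far = 20
Position 6 (value 1): max_ending_here = 10, max_so_far = 20
Position 7 (value 14): max_ending_here = 24, max_so_far = 24

Maximum subarray: [5, 6, 0, 4, 5, -11, 1, 14]
Maximum sum: 24

The maximum subarray is [5, 6, 0, 4, 5, -11, 1, 14] with sum 24. This subarray runs from index 0 to index 7.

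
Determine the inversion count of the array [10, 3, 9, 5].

Finding inversions in [10, 3, 9, 5]:

(0, 1): arr[0]=10 > arr[1]=3
(0, 2): arr[0]=10 > arr[2]=9
(0, 3): arr[0]=10 > arr[3]=5
(2, 3): arr[2]=9 > arr[3]=5

Total inversions: 4

The array has 4 inversion(s): (0,1), (0,2), (0,3), (2,3). Each pair (i,j) satisfies i < j and arr[i] > arr[j].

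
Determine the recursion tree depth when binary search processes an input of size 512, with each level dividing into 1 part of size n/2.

For divide and conquer with division factor 2:

Problem sizes at each level:
Level 0: 512
Level 1: 256
Level 2: 128
Level 3: 64
Level 4: 32
Level 5: 16
Level 6: 8
Level 7: 4
Level 8: 2
Level 9: 1

The root is level 0 and the size-1 base case is level 9 (the tree spans levels 0 through 9, i.e. 10 levels counting the root), so the depth is the number of divisions: log_2(512) = 9

The recursion tree depth is log_2(512) = 9. At each level, the problem size is divided by 2, so it takes 9 divisions to reduce to a base case of size 1. The algorithm makes 1 recursive call at each level.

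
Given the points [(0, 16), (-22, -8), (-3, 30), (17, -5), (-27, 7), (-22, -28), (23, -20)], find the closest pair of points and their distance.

Computing all pairwise distances among 7 points:

d((0, 16), (-22, -8)) = 32.5576
d((0, 16), (-3, 30)) = 14.3178 <-- minimum
d((0, 16), (17, -5)) = 27.0185
d((0, 16), (-27, 7)) = 28.4605
d((0, 16), (-22, -28)) = 49.1935
d((0, 16), (23, -20)) = 42.72
d((-22, -8), (-3, 30)) = 42.4853
d((-22, -8), (17, -5)) = 39.1152
d((-22, -8), (-27, 7)) = 15.8114
d((-22, -8), (-22, -28)) = 20.0
d((-22, -8), (23, -20)) = 46.5725
d((-3, 30), (17, -5)) = 40.3113
d((-3, 30), (-27, 7)) = 33.2415
d((-3, 30), (-22, -28)) = 61.0328
d((-3, 30), (23, -20)) = 56.356
d((17, -5), (-27, 7)) = 45.607
d((17, -5), (-22, -28)) = 45.2769
d((17, -5), (23, -20)) = 16.1555
d((-27, 7), (-22, -28)) = 35.3553
d((-27, 7), (23, -20)) = 56.8243
d((-22, -28), (23, -20)) = 45.7056

Closest pair: (0, 16) and (-3, 30) with distance 14.3178

The closest pair is (0, 16) and (-3, 30) with Euclidean distance 14.3178. For 7 points, brute-force pairwise comparison is shown above. For large n, the divide-and-conquer algorithm (sort by x, recurse on halves, check the dividing strip) achieves O(n log n).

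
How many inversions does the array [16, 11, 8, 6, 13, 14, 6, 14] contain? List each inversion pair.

Finding inversions in [16, 11, 8, 6, 13, 14, 6, 14]:

(0, 1): arr[0]=16 > arr[1]=11
(0, 2): arr[0]=16 > arr[2]=8
(0, 3): arr[0]=16 > arr[3]=6
(0, 4): arr[0]=16 > arr[4]=13
(0, 5): arr[0]=16 > arr[5]=14
(0, 6): arr[0]=16 > arr[6]=6
(0, 7): arr[0]=16 > arr[7]=14
(1, 2): arr[1]=11 > arr[2]=8
(1, 3): arr[1]=11 > arr[3]=6
(1, 6): arr[1]=11 > arr[6]=6
(2, 3): arr[2]=8 > arr[3]=6
(2, 6): arr[2]=8 > arr[6]=6
(4, 6): arr[4]=13 > arr[6]=6
(5, 6): arr[5]=14 > arr[6]=6

Total inversions: 14

The array has 14 inversion(s): (0,1), (0,2), (0,3), (0,4), (0,5), (0,6), (0,7), (1,2), (1,3), (1,6), (2,3), (2,6), (4,6), (5,6). Each pair (i,j) satisfies i < j and arr[i] > arr[j].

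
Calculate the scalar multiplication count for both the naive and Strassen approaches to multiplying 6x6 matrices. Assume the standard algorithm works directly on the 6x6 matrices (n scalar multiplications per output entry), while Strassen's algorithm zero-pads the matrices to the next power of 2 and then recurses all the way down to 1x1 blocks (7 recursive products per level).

Matrix multiplication for 6x6 matrices:

Strassen's algorithm requires power-of-2 dimensions. Pad 6x6 to 8x8 (next power of 2).

Standard algorithm: 6^3 = 216 multiplications
Strassen's algorithm: 7^(log2(8)) = 7^3 = 343 multiplications
Difference: 216 - 343 = -127 (Strassen uses MORE here due to padding overhead — for small or just-over-power-of-2 n, padding can outweigh the per-level savings)

Standard: 216 multiplications (6^3). Strassen: 343 multiplications (7^3, after padding to 8x8). Strassen reduces 8 recursive multiplications to 7 at each level.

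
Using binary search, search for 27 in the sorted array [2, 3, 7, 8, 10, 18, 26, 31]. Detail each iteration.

Binary search for 27 in [2, 3, 7, 8, 10, 18, 26, 31]:

lo=0, hi=7, mid=3, arr[mid]=8 -> 8 < 27, search right half
lo=4, hi=7, mid=5, arr[mid]=18 -> 18 < 27, search right half
lo=6, hi=7, mid=6, arr[mid]=26 -> 26 < 27, search right half
lo=7, hi=7, mid=7, arr[mid]=31 -> 31 > 27, search left half
lo=7 > hi=6, target 27 not found

Binary search determines that 27 is not in the array after 4 comparisons. The search space was exhausted without finding the target.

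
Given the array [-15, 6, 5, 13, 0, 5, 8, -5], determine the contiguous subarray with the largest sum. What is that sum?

Using Kadane's algorithm on [-15, 6, 5, 13, 0, 5, 8, -5]:

Scanning through the array:
Position 1 (value 6): max_ending_here = 6, max_so_far = 6
Position 2 (value 5): max_ending_here = 11, max_so_far = 11
Position 3 (value 13): max_ending_here = 24, max_so_far = 24
Position 4 (value 0): max_ending_here = 24, max_so_far = 24
Position 5 (value 5): max_ending_here = 29, max_so_far = 29
Position 6 (value 8): max_ending_here = 37, max_so_far = 37
Position 7 (value -5): max_ending_here = 32, max_so_far = 37

Maximum subarray: [6, 5, 13, 0, 5, 8]
Maximum sum: 37

The maximum subarray is [6, 5, 13, 0, 5, 8] with sum 37. This subarray runs from index 1 to index 6.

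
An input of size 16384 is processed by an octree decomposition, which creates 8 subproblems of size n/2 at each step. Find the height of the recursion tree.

For divide and conquer with division factor 2:

Problem sizes at each level:
Level 0: 16384
Level 1: 8192
Level 2: 4096
Level 3: 2048
Level 4: 1024
Level 5: 512
Level 6: 256
Level 7: 128
Level 8: 64
Level 9: 32
Level 10: 16
Level 11: 8
Level 12: 4
Level 13: 2
Level 14: 1

The root is level 0 and the size-1 base case is level 14 (the tree spans levels 0 through 14, i.e. 15 levels counting the root), so the depth is the number of divisions: log_2(16384) = 14

The recursion tree depth is log_2(16384) = 14. At each level, the problem size is divided by 2, so it takes 14 divisions to reduce to a base case of size 1. The algorithm makes 8 recursive calls at each level.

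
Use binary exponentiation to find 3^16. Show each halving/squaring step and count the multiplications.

Computing 3^16 by squaring (build up from 3^1; each line after the first costs one multiplication):

3^1 = 3
3^2 = (3^1)^2 = 3^2 = 9
3^4 = (3^2)^2 = 9^2 = 81
3^8 = (3^4)^2 = 81^2 = 6561
3^16 = (3^8)^2 = 6561^2 = 43046721

Result: 43046721
Multiplications needed: 4 (4 lines after 3^1)

3^16 = 43046721. Using exponentiation by squaring, this requires 4 multiplications. The key idea: if the exponent is even, square the half-power; if odd, multiply by the base once.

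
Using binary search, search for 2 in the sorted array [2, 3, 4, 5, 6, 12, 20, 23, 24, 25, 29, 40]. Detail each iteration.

Binary search for 2 in [2, 3, 4, 5, 6, 12, 20, 23, 24, 25, 29, 40]:

lo=0, hi=11, mid=5, arr[mid]=12 -> 12 > 2, search left half
lo=0, hi=4, mid=2, arr[mid]=4 -> 4 > 2, search left half
lo=0, hi=1, mid=0, arr[mid]=2 -> Found target at index 0!

Binary search finds 2 at index 0 after 3 comparisons. The search repeatedly halves the search space by comparing with the middle element.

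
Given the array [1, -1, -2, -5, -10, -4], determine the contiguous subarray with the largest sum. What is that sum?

Using Kadane's algorithm on [1, -1, -2, -5, -10, -4]:

Scanning through the array:
Position 1 (value -1): max_ending_here = 0, max_so_far = 1
Position 2 (value -2): max_ending_here = -2, max_so_far = 1
Position 3 (value -5): max_ending_here = -5, max_so_far = 1
Position 4 (value -10): max_ending_here = -10, max_so_far = 1
Position 5 (value -4): max_ending_here = -4, max_so_far = 1

Maximum subarray: [1]
Maximum sum: 1

The maximum subarray is [1] with sum 1. This subarray runs from index 0 to index 0.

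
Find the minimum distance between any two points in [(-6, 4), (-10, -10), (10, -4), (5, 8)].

Computing all pairwise distances among 4 points:

d((-6, 4), (-10, -10)) = 14.5602
d((-6, 4), (10, -4)) = 17.8885
d((-6, 4), (5, 8)) = 11.7047 <-- minimum
d((-10, -10), (10, -4)) = 20.8806
d((-10, -10), (5, 8)) = 23.4307
d((10, -4), (5, 8)) = 13.0

Closest pair: (-6, 4) and (5, 8) with distance 11.7047

The closest pair is (-6, 4) and (5, 8) with Euclidean distance 11.7047. For 4 points, brute-force pairwise comparison is shown above. For large n, the divide-and-conquer algorithm (sort by x, recurse on halves, check the dividing strip) achieves O(n log n).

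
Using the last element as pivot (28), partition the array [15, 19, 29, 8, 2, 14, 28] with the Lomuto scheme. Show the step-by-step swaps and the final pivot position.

Lomuto partition with pivot = 28:

Initial array: [15, 19, 29, 8, 2, 14, 28]

arr[0]=15 <= 28: swap with position 0, array becomes [15, 19, 29, 8, 2, 14, 28]
arr[1]=19 <= 28: swap with position 1, array becomes [15, 19, 29, 8, 2, 14, 28]
arr[2]=29 > 28: no swap
arr[3]=8 <= 28: swap with position 2, array becomes [15, 19, 8, 29, 2, 14, 28]
arr[4]=2 <= 28: swap with position 3, array becomes [15, 19, 8, 2, 29, 14, 28]
arr[5]=14 <= 28: swap with position 4, array becomes [15, 19, 8, 2, 14, 29, 28]

Place pivot at position 5: [15, 19, 8, 2, 14, 28, 29]
Pivot position: 5

After partitioning with pivot 28, the array becomes [15, 19, 8, 2, 14, 28, 29]. The pivot is placed at index 5. All elements to the left of the pivot are <= 28, and all elements to the right are > 28.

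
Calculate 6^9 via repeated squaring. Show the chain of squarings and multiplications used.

Computing 6^9 by squaring (build up from 6^1; each line after the first costs one multiplication):

6^1 = 6
6^2 = (6^1)^2 = 6^2 = 36
6^4 = (6^2)^2 = 36^2 = 1296
6^8 = (6^4)^2 = 1296^2 = 1679616
6^9 = 6 * 6^8 = 6 * 1679616 = 10077696

Result: 10077696
Multiplications needed: 4 (4 lines after 6^1)

6^9 = 10077696. Using exponentiation by squaring, this requires 4 multiplications. The key idea: if the exponent is even, square the half-power; if odd, multiply by the base once.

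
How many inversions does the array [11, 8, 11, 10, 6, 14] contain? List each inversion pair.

Finding inversions in [11, 8, 11, 10, 6, 14]:

(0, 1): arr[0]=11 > arr[1]=8
(0, 3): arr[0]=11 > arr[3]=10
(0, 4): arr[0]=11 > arr[4]=6
(1, 4): arr[1]=8 > arr[4]=6
(2, 3): arr[2]=11 > arr[3]=10
(2, 4): arr[2]=11 > arr[4]=6
(3, 4): arr[3]=10 > arr[4]=6

Total inversions: 7

The array has 7 inversion(s): (0,1), (0,3), (0,4), (1,4), (2,3), (2,4), (3,4). Each pair (i,j) satisfies i < j and arr[i] > arr[j].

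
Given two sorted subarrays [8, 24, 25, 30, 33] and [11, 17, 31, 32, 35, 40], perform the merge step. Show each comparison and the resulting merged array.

Merging process:

Compare 8 vs 11: take 8 from left. Merged: [8]
Compare 24 vs 11: take 11 from right. Merged: [8, 11]
Compare 24 vs 17: take 17 from right. Merged: [8, 11, 17]
Compare 24 vs 31: take 24 from left. Merged: [8, 11, 17, 24]
Compare 25 vs 31: take 25 from left. Merged: [8, 11, 17, 24, 25]
Compare 30 vs 31: take 30 from left. Merged: [8, 11, 17, 24, 25, 30]
Compare 33 vs 31: take 31 from right. Merged: [8, 11, 17, 24, 25, 30, 31]
Compare 33 vs 32: take 32 from right. Merged: [8, 11, 17, 24, 25, 30, 31, 32]
Compare 33 vs 35: take 33 from left. Merged: [8, 11, 17, 24, 25, 30, 31, 32, 33]
Append remaining from right: [35, 40]. Merged: [8, 11, 17, 24, 25, 30, 31, 32, 33, 35, 40]

Final merged array: [8, 11, 17, 24, 25, 30, 31, 32, 33, 35, 40]
Total comparisons: 9

The merged array is [8, 11, 17, 24, 25, 30, 31, 32, 33, 35, 40], requiring 9 comparisons. The merge step runs in O(n) time where n is the total number of elements.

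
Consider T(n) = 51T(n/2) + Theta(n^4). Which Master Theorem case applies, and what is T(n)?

Master Theorem for T(n) = 51T(n/2) + O(n^4):

a = 51, b = 2, c = 4
log_b(a) = log_2(51) = 5.6724

Case 1: c = 4 < log_2(51) = 5.6724
T(n) = O(n^(log_2 51))

For T(n) = 51T(n/2) + O(n^4): log_2(51) = 5.6724. This is Case 1 of the Master Theorem (c < log_b(a), work dominated by leaves), giving O(n^(log_2 51)).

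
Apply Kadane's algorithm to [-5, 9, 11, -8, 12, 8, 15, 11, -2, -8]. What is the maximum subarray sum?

Using Kadane's algorithm on [-5, 9, 11, -8, 12, 8, 15, 11, -2, -8]:

Scanning through the array:
Position 1 (value 9): max_ending_here = 9, max_so_far = 9
Position 2 (value 11): max_ending_here = 20, max_so_far = 20
Position 3 (value -8): max_ending_here = 12, max_so_far = 20
Position 4 (value 12): max_ending_here = 24, max_so_far = 24
Position 5 (value 8): max_ending_here = 32, max_so_far = 32
Position 6 (value 15): max_ending_here = 47, max_so_far = 47
Position 7 (value 11): max_ending_here = 58, max_so_far = 58
Position 8 (value -2): max_ending_here = 56, max_so_far = 58
Position 9 (value -8): max_ending_here = 48, max_so_far = 58

Maximum subarray: [9, 11, -8, 12, 8, 15, 11]
Maximum sum: 58

The maximum subarray is [9, 11, -8, 12, 8, 15, 11] with sum 58. This subarray runs from index 1 to index 7.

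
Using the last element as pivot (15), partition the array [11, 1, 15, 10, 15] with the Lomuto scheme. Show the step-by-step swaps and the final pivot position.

Lomuto partition with pivot = 15:

Initial array: [11, 1, 15, 10, 15]

arr[0]=11 <= 15: swap with position 0, array becomes [11, 1, 15, 10, 15]
arr[1]=1 <= 15: swap with position 1, array becomes [11, 1, 15, 10, 15]
arr[2]=15 <= 15: swap with position 2, array becomes [11, 1, 15, 10, 15]
arr[3]=10 <= 15: swap with position 3, array becomes [11, 1, 15, 10, 15]

Place pivot at position 4: [11, 1, 15, 10, 15]
Pivot position: 4

After partitioning with pivot 15, the array becomes [11, 1, 15, 10, 15]. The pivot is placed at index 4. All elements to the left of the pivot are <= 15, and all elements to the right are > 15.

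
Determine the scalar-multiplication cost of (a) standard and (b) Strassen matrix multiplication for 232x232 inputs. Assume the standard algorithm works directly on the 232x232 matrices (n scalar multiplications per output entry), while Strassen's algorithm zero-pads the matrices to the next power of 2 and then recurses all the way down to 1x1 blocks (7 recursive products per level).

Matrix multiplication for 232x232 matrices:

Strassen's algorithm requires power-of-2 dimensions. Pad 232x232 to 256x256 (next power of 2).

Standard algorithm: 232^3 = 12487168 multiplications
Strassen's algorithm: 7^(log2(256)) = 7^8 = 5764801 multiplications
Savings: 12487168 - 5764801 = 6722367 multiplications

Standard: 12487168 multiplications (232^3). Strassen: 5764801 multiplications (7^8, after padding to 256x256). Strassen reduces 8 recursive multiplications to 7 at each level.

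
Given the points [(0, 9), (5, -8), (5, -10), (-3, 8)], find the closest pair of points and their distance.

Computing all pairwise distances among 4 points:

d((0, 9), (5, -8)) = 17.72
d((0, 9), (5, -10)) = 19.6469
d((0, 9), (-3, 8)) = 3.1623
d((5, -8), (5, -10)) = 2.0 <-- minimum
d((5, -8), (-3, 8)) = 17.8885
d((5, -10), (-3, 8)) = 19.6977

Closest pair: (5, -8) and (5, -10) with distance 2.0

The closest pair is (5, -8) and (5, -10) with Euclidean distance 2.0. For 4 points, brute-force pairwise comparison is shown above. For large n, the divide-and-conquer algorithm (sort by x, recurse on halves, check the dividing strip) achieves O(n log n).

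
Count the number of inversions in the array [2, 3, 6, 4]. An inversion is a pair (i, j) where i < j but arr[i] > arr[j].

Finding inversions in [2, 3, 6, 4]:

(2, 3): arr[2]=6 > arr[3]=4

Total inversions: 1

The array has 1 inversion(s): (2,3). Each pair (i,j) satisfies i < j and arr[i] > arr[j].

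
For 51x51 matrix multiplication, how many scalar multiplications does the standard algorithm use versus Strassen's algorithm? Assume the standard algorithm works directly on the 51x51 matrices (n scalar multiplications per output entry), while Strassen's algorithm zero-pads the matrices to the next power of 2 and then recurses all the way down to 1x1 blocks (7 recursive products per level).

Matrix multiplication for 51x51 matrices:

Strassen's algorithm requires power-of-2 dimensions. Pad 51x51 to 64x64 (next power of 2).

Standard algorithm: 51^3 = 132651 multiplications
Strassen's algorithm: 7^(log2(64)) = 7^6 = 117649 multiplications
Savings: 132651 - 117649 = 15002 multiplications

Standard: 132651 multiplications (51^3). Strassen: 117649 multiplications (7^6, after padding to 64x64). Strassen reduces 8 recursive multiplications to 7 at each level.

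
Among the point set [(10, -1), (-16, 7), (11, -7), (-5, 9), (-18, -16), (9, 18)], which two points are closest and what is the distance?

Computing all pairwise distances among 6 points:

d((10, -1), (-16, 7)) = 27.2029
d((10, -1), (11, -7)) = 6.0828 <-- minimum
d((10, -1), (-5, 9)) = 18.0278
d((10, -1), (-18, -16)) = 31.7648
d((10, -1), (9, 18)) = 19.0263
d((-16, 7), (11, -7)) = 30.4138
d((-16, 7), (-5, 9)) = 11.1803
d((-16, 7), (-18, -16)) = 23.0868
d((-16, 7), (9, 18)) = 27.313
d((11, -7), (-5, 9)) = 22.6274
d((11, -7), (-18, -16)) = 30.3645
d((11, -7), (9, 18)) = 25.0799
d((-5, 9), (-18, -16)) = 28.178
d((-5, 9), (9, 18)) = 16.6433
d((-18, -16), (9, 18)) = 43.4166

Closest pair: (10, -1) and (11, -7) with distance 6.0828

The closest pair is (10, -1) and (11, -7) with Euclidean distance 6.0828. For 6 points, brute-force pairwise comparison is shown above. For large n, the divide-and-conquer algorithm (sort by x, recurse on halves, check the dividing strip) achieves O(n log n).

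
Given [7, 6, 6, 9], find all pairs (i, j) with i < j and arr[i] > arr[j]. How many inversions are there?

Finding inversions in [7, 6, 6, 9]:

(0, 1): arr[0]=7 > arr[1]=6
(0, 2): arr[0]=7 > arr[2]=6

Total inversions: 2

The array has 2 inversion(s): (0,1), (0,2). Each pair (i,j) satisfies i < j and arr[i] > arr[j].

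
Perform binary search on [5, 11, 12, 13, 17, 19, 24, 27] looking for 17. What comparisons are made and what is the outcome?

Binary search for 17 in [5, 11, 12, 13, 17, 19, 24, 27]:

lo=0, hi=7, mid=3, arr[mid]=13 -> 13 < 17, search right half
lo=4, hi=7, mid=5, arr[mid]=19 -> 19 > 17, search left half
lo=4, hi=4, mid=4, arr[mid]=17 -> Found target at index 4!

Binary search finds 17 at index 4 after 3 comparisons. The search repeatedly halves the search space by comparing with the middle element.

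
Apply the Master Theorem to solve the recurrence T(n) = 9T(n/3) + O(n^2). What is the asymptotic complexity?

Master Theorem for T(n) = 9T(n/3) + O(n^2):

a = 9, b = 3, c = 2
log_b(a) = log_3(9) = 2.0000

Case 2: c = 2 = log_3(9) = 2.0000
T(n) = O(n^2 log n) = O(n^2 log n)

For T(n) = 9T(n/3) + O(n^2): log_3(9) = 2.0000. This is Case 2 of the Master Theorem (c = log_b(a), equal work at all levels), giving O(n^2 log n).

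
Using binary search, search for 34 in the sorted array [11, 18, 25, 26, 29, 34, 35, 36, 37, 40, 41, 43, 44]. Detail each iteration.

Binary search for 34 in [11, 18, 25, 26, 29, 34, 35, 36, 37, 40, 41, 43, 44]:

lo=0, hi=12, mid=6, arr[mid]=35 -> 35 > 34, search left half
lo=0, hi=5, mid=2, arr[mid]=25 -> 25 < 34, search right half
lo=3, hi=5, mid=4, arr[mid]=29 -> 29 < 34, search right half
lo=5, hi=5, mid=5, arr[mid]=34 -> Found target at index 5!

Binary search finds 34 at index 5 after 4 comparisons. The search repeatedly halves the search space by comparing with the middle element.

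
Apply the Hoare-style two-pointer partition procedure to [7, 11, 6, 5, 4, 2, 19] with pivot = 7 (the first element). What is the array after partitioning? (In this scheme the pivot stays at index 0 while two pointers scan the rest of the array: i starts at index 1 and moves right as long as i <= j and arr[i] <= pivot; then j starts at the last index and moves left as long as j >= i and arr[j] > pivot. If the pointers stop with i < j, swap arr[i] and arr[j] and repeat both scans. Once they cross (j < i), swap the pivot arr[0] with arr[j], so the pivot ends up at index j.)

Hoare-style two-pointer partition with pivot = 7:

Initial array: [7, 11, 6, 5, 4, 2, 19]

Pointers start at i = 1, j = 6.
i stops at index 1 (arr[1]=11 > 7), j stops at index 5 (arr[5]=2 <= 7): swap arr[1] and arr[5], array becomes [7, 2, 6, 5, 4, 11, 19]
i ends at 5, j ends at 4: the pointers have crossed (j < i), so scanning stops.

Swap pivot arr[0] with arr[4] to place pivot at position 4: [4, 2, 6, 5, 7, 11, 19]
Pivot position: 4

After partitioning with pivot 7, the array becomes [4, 2, 6, 5, 7, 11, 19]. The pivot is placed at index 4. All elements to the left of the pivot are <= 7, and all elements to the right are > 7.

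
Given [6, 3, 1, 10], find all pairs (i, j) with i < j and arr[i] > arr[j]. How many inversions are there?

Finding inversions in [6, 3, 1, 10]:

(0, 1): arr[0]=6 > arr[1]=3
(0, 2): arr[0]=6 > arr[2]=1
(1, 2): arr[1]=3 > arr[2]=1

Total inversions: 3

The array has 3 inversion(s): (0,1), (0,2), (1,2). Each pair (i,j) satisfies i < j and arr[i] > arr[j].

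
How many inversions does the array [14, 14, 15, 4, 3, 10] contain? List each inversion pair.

Finding inversions in [14, 14, 15, 4, 3, 10]:

(0, 3): arr[0]=14 > arr[3]=4
(0, 4): arr[0]=14 > arr[4]=3
(0, 5): arr[0]=14 > arr[5]=10
(1, 3): arr[1]=14 > arr[3]=4
(1, 4): arr[1]=14 > arr[4]=3
(1, 5): arr[1]=14 > arr[5]=10
(2, 3): arr[2]=15 > arr[3]=4
(2, 4): arr[2]=15 > arr[4]=3
(2, 5): arr[2]=15 > arr[5]=10
(3, 4): arr[3]=4 > arr[4]=3

Total inversions: 10

The array has 10 inversion(s): (0,3), (0,4), (0,5), (1,3), (1,4), (1,5), (2,3), (2,4), (2,5), (3,4). Each pair (i,j) satisfies i < j and arr[i] > arr[j].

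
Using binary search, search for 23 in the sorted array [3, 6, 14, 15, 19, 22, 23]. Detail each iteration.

Binary search for 23 in [3, 6, 14, 15, 19, 22, 23]:

lo=0, hi=6, mid=3, arr[mid]=15 -> 15 < 23, search right half
lo=4, hi=6, mid=5, arr[mid]=22 -> 22 < 23, search right half
lo=6, hi=6, mid=6, arr[mid]=23 -> Found target at index 6!

Binary search finds 23 at index 6 after 3 comparisons. The search repeatedly halves the search space by comparing with the middle element.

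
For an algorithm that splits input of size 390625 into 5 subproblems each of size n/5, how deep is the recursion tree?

For divide and conquer with division factor 5:

Problem sizes at each level:
Level 0: 390625
Level 1: 78125
Level 2: 15625
Level 3: 3125
Level 4: 625
Level 5: 125
Level 6: 25
Level 7: 5
Level 8: 1

The root is level 0 and the size-1 base case is level 8 (the tree spans levels 0 through 8, i.e. 9 levels counting the root), so the depth is the number of divisions: log_5(390625) = 8

The recursion tree depth is log_5(390625) = 8. At each level, the problem size is divided by 5, so it takes 8 divisions to reduce to a base case of size 1. The algorithm makes 5 recursive calls at each level.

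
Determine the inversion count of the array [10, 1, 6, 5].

Finding inversions in [10, 1, 6, 5]:

(0, 1): arr[0]=10 > arr[1]=1
(0, 2): arr[0]=10 > arr[2]=6
(0, 3): arr[0]=10 > arr[3]=5
(2, 3): arr[2]=6 > arr[3]=5

Total inversions: 4

The array has 4 inversion(s): (0,1), (0,2), (0,3), (2,3). Each pair (i,j) satisfies i < j and arr[i] > arr[j].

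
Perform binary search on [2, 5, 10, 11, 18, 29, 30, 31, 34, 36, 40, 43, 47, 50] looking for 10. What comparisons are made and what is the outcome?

Binary search for 10 in [2, 5, 10, 11, 18, 29, 30, 31, 34, 36, 40, 43, 47, 50]:

lo=0, hi=13, mid=6, arr[mid]=30 -> 30 > 10, search left half
lo=0, hi=5, mid=2, arr[mid]=10 -> Found target at index 2!

Binary search finds 10 at index 2 after 2 comparisons. The search repeatedly halves the search space by comparing with the middle element.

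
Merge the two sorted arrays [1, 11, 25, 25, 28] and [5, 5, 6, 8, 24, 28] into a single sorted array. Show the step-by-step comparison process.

Merging process:

Compare 1 vs 5: take 1 from left. Merged: [1]
Compare 11 vs 5: take 5 from right. Merged: [1, 5]
Compare 11 vs 5: take 5 from right. Merged: [1, 5, 5]
Compare 11 vs 6: take 6 from right. Merged: [1, 5, 5, 6]
Compare 11 vs 8: take 8 from right. Merged: [1, 5, 5, 6, 8]
Compare 11 vs 24: take 11 from left. Merged: [1, 5, 5, 6, 8, 11]
Compare 25 vs 24: take 24 from right. Merged: [1, 5, 5, 6, 8, 11, 24]
Compare 25 vs 28: take 25 from left. Merged: [1, 5, 5, 6, 8, 11, 24, 25]
Compare 25 vs 28: take 25 from left. Merged: [1, 5, 5, 6, 8, 11, 24, 25, 25]
Compare 28 vs 28: take 28 from left. Merged: [1, 5, 5, 6, 8, 11, 24, 25, 25, 28]
Append remaining from right: [28]. Merged: [1, 5, 5, 6, 8, 11, 24, 25, 25, 28, 28]

Final merged array: [1, 5, 5, 6, 8, 11, 24, 25, 25, 28, 28]
Total comparisons: 10

The merged array is [1, 5, 5, 6, 8, 11, 24, 25, 25, 28, 28], requiring 10 comparisons. The merge step runs in O(n) time where n is the total number of elements.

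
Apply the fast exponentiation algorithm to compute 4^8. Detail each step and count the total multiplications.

Computing 4^8 by squaring (build up from 4^1; each line after the first costs one multiplication):

4^1 = 4
4^2 = (4^1)^2 = 4^2 = 16
4^4 = (4^2)^2 = 16^2 = 256
4^8 = (4^4)^2 = 256^2 = 65536

Result: 65536
Multiplications needed: 3 (3 lines after 4^1)

4^8 = 65536. Using exponentiation by squaring, this requires 3 multiplications. The key idea: if the exponent is even, square the half-power; if odd, multiply by the base once.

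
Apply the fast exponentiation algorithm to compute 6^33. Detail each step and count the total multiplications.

Computing 6^33 by squaring (build up from 6^1; each line after the first costs one multiplication):

6^1 = 6
6^2 = (6^1)^2 = 6^2 = 36
6^4 = (6^2)^2 = 36^2 = 1296
6^8 = (6^4)^2 = 1296^2 = 1679616
6^16 = (6^8)^2 = 1679616^2 = 2821109907456
6^32 = (6^16)^2 = 2821109907456^2 = 7958661109946400884391936
6^33 = 6 * 6^32 = 6 * 7958661109946400884391936 = 47751966659678405306351616

Result: 47751966659678405306351616
Multiplications needed: 6 (6 lines after 6^1)

6^33 = 47751966659678405306351616. Using exponentiation by squaring, this requires 6 multiplications. The key idea: if the exponent is even, square the half-power; if odd, multiply by the base once.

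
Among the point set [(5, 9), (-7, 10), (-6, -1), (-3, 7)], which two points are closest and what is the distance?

Computing all pairwise distances among 4 points:

d((5, 9), (-7, 10)) = 12.0416
d((5, 9), (-6, -1)) = 14.8661
d((5, 9), (-3, 7)) = 8.2462
d((-7, 10), (-6, -1)) = 11.0454
d((-7, 10), (-3, 7)) = 5.0 <-- minimum
d((-6, -1), (-3, 7)) = 8.544

Closest pair: (-7, 10) and (-3, 7) with distance 5.0

The closest pair is (-7, 10) and (-3, 7) with Euclidean distance 5.0. For 4 points, brute-force pairwise comparison is shown above. For large n, the divide-and-conquer algorithm (sort by x, recurse on halves, check the dividing strip) achieves O(n log n).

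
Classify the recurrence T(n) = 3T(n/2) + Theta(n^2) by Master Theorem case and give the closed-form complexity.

Master Theorem for T(n) = 3T(n/2) + O(n^2):

a = 3, b = 2, c = 2
log_b(a) = log_2(3) = 1.5850

Case 3: c = 2 > log_2(3) = 1.5850
T(n) = O(n^2) = O(n^2)

For T(n) = 3T(n/2) + O(n^2): log_2(3) = 1.5850. This is Case 3 of the Master Theorem (c > log_b(a), work dominated by root), giving O(n^2).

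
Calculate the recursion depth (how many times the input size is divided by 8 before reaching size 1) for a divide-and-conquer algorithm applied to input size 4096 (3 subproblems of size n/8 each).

For divide and conquer with division factor 8:

Problem sizes at each level:
Level 0: 4096
Level 1: 512
Level 2: 64
Level 3: 8
Level 4: 1

The root is level 0 and the size-1 base case is level 4 (the tree spans levels 0 through 4, i.e. 5 levels counting the root), so the depth is the number of divisions: log_8(4096) = 4

The recursion tree depth is log_8(4096) = 4. At each level, the problem size is divided by 8, so it takes 4 divisions to reduce to a base case of size 1. The algorithm makes 3 recursive calls at each level.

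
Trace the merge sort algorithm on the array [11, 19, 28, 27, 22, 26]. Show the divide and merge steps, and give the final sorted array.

Merge sort trace:

Split: [11, 19, 28, 27, 22, 26] -> [11, 19, 28] and [27, 22, 26]
  Split: [11, 19, 28] -> [11] and [19, 28]
    Split: [19, 28] -> [19] and [28]
    Merge: [19] + [28] -> [19, 28]
  Merge: [11] + [19, 28] -> [11, 19, 28]
  Split: [27, 22, 26] -> [27] and [22, 26]
    Split: [22, 26] -> [22] and [26]
    Merge: [22] + [26] -> [22, 26]
  Merge: [27] + [22, 26] -> [22, 26, 27]
Merge: [11, 19, 28] + [22, 26, 27] -> [11, 19, 22, 26, 27, 28]

Final sorted array: [11, 19, 22, 26, 27, 28]

The merge sort proceeds by recursively splitting the array and merging sorted halves.
After all merges, the sorted array is [11, 19, 22, 26, 27, 28].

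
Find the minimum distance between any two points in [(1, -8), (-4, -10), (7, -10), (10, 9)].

Computing all pairwise distances among 4 points:

d((1, -8), (-4, -10)) = 5.3852 <-- minimum
d((1, -8), (7, -10)) = 6.3246
d((1, -8), (10, 9)) = 19.2354
d((-4, -10), (7, -10)) = 11.0
d((-4, -10), (10, 9)) = 23.6008
d((7, -10), (10, 9)) = 19.2354

Closest pair: (1, -8) and (-4, -10) with distance 5.3852

The closest pair is (1, -8) and (-4, -10) with Euclidean distance 5.3852. For 4 points, brute-force pairwise comparison is shown above. For large n, the divide-and-conquer algorithm (sort by x, recurse on halves, check the dividing strip) achieves O(n log n).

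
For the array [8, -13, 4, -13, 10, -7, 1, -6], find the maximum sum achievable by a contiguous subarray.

Using Kadane's algorithm on [8, -13, 4, -13, 10, -7, 1, -6]:

Scanning through the array:
Position 1 (value -13): max_ending_here = -5, max_so_far = 8
Position 2 (value 4): max_ending_here = 4, max_so_far = 8
Position 3 (value -13): max_ending_here = -9, max_so_far = 8
Position 4 (value 10): max_ending_here = 10, max_so_far = 10
Position 5 (value -7): max_ending_here = 3, max_so_far = 10
Position 6 (value 1): max_ending_here = 4, max_so_far = 10
Position 7 (value -6): max_ending_here = -2, max_so_far = 10

Maximum subarray: [10]
Maximum sum: 10

The maximum subarray is [10] with sum 10. This subarray runs from index 4 to index 4.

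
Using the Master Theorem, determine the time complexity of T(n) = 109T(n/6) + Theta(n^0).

Master Theorem for T(n) = 109T(n/6) + O(n^0):

a = 109, b = 6, c = 0
log_b(a) = log_6(109) = 2.6183

Case 1: c = 0 < log_6(109) = 2.6183
T(n) = O(n^(log_6 109))

For T(n) = 109T(n/6) + O(n^0): log_6(109) = 2.6183. This is Case 1 of the Master Theorem (c < log_b(a), work dominated by leaves), giving O(n^(log_6 109)).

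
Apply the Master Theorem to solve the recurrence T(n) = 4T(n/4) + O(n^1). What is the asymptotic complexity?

Master Theorem for T(n) = 4T(n/4) + O(n^1):

a = 4, b = 4, c = 1
log_b(a) = log_4(4) = 1.0000

Case 2: c = 1 = log_4(4) = 1.0000
T(n) = O(n^1 log n) = O(n log n)

For T(n) = 4T(n/4) + O(n^1): log_4(4) = 1.0000. This is Case 2 of the Master Theorem (c = log_b(a), equal work at all levels), giving O(n log n).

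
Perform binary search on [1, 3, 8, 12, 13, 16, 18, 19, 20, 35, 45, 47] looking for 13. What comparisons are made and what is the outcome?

Binary search for 13 in [1, 3, 8, 12, 13, 16, 18, 19, 20, 35, 45, 47]:

lo=0, hi=11, mid=5, arr[mid]=16 -> 16 > 13, search left half
lo=0, hi=4, mid=2, arr[mid]=8 -> 8 < 13, search right half
lo=3, hi=4, mid=3, arr[mid]=12 -> 12 < 13, search right half
lo=4, hi=4, mid=4, arr[mid]=13 -> Found target at index 4!

Binary search finds 13 at index 4 after 4 comparisons. The search repeatedly halves the search space by comparing with the middle element.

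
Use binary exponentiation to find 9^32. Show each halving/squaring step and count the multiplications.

Computing 9^32 by squaring (build up from 9^1; each line after the first costs one multiplication):

9^1 = 9
9^2 = (9^1)^2 = 9^2 = 81
9^4 = (9^2)^2 = 81^2 = 6561
9^8 = (9^4)^2 = 6561^2 = 43046721
9^16 = (9^8)^2 = 43046721^2 = 1853020188851841
9^32 = (9^16)^2 = 1853020188851841^2 = 3433683820292512484657849089281

Result: 3433683820292512484657849089281
Multiplications needed: 5 (5 lines after 9^1)

9^32 = 3433683820292512484657849089281. Using exponentiation by squaring, this requires 5 multiplications. The key idea: if the exponent is even, square the half-power; if odd, multiply by the base once.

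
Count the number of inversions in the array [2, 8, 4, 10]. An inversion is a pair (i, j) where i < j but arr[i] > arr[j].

Finding inversions in [2, 8, 4, 10]:

(1, 2): arr[1]=8 > arr[2]=4

Total inversions: 1

The array has 1 inversion(s): (1,2). Each pair (i,j) satisfies i < j and arr[i] > arr[j].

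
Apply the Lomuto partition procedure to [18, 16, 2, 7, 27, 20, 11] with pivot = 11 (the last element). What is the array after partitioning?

Lomuto partition with pivot = 11:

Initial array: [18, 16, 2, 7, 27, 20, 11]

arr[0]=18 > 11: no swap
arr[1]=16 > 11: no swap
arr[2]=2 <= 11: swap with position 0, array becomes [2, 16, 18, 7, 27, 20, 11]
arr[3]=7 <= 11: swap with position 1, array becomes [2, 7, 18, 16, 27, 20, 11]
arr[4]=27 > 11: no swap
arr[5]=20 > 11: no swap

Place pivot at position 2: [2, 7, 11, 16, 27, 20, 18]
Pivot position: 2

After partitioning with pivot 11, the array becomes [2, 7, 11, 16, 27, 20, 18]. The pivot is placed at index 2. All elements to the left of the pivot are <= 11, and all elements to the right are > 11.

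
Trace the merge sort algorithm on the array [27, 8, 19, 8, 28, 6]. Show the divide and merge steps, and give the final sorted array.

Merge sort trace:

Split: [27, 8, 19, 8, 28, 6] -> [27, 8, 19] and [8, 28, 6]
  Split: [27, 8, 19] -> [27] and [8, 19]
    Split: [8, 19] -> [8] and [19]
    Merge: [8] + [19] -> [8, 19]
  Merge: [27] + [8, 19] -> [8, 19, 27]
  Split: [8, 28, 6] -> [8] and [28, 6]
    Split: [28, 6] -> [28] and [6]
    Merge: [28] + [6] -> [6, 28]
  Merge: [8] + [6, 28] -> [6, 8, 28]
Merge: [8, 19, 27] + [6, 8, 28] -> [6, 8, 8, 19, 27, 28]

Final sorted array: [6, 8, 8, 19, 27, 28]

The merge sort proceeds by recursively splitting the array and merging sorted halves.
After all merges, the sorted array is [6, 8, 8, 19, 27, 28].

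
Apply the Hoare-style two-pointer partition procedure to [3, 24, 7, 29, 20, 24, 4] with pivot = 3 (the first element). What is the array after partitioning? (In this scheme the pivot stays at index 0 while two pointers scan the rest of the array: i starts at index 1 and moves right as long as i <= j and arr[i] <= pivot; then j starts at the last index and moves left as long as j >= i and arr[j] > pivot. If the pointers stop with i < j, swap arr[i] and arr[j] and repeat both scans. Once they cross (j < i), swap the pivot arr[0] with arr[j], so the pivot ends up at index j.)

Hoare-style two-pointer partition with pivot = 3:

Initial array: [3, 24, 7, 29, 20, 24, 4]

Pointers start at i = 1, j = 6.
i ends at 1, j ends at 0: the pointers have crossed (j < i), so scanning stops.

j = 0, so swapping arr[0] with arr[j] leaves the pivot at position 0: [3, 24, 7, 29, 20, 24, 4]
Pivot position: 0

After partitioning with pivot 3, the array becomes [3, 24, 7, 29, 20, 24, 4]. The pivot is placed at index 0. All elements to the left of the pivot are <= 3, and all elements to the right are > 3.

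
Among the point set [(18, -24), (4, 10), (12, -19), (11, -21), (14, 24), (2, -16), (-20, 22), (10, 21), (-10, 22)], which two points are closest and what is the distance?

Computing all pairwise distances among 9 points:

d((18, -24), (4, 10)) = 36.7696
d((18, -24), (12, -19)) = 7.8102
d((18, -24), (11, -21)) = 7.6158
d((18, -24), (14, 24)) = 48.1664
d((18, -24), (2, -16)) = 17.8885
d((18, -24), (-20, 22)) = 59.6657
d((18, -24), (10, 21)) = 45.7056
d((18, -24), (-10, 22)) = 53.8516
d((4, 10), (12, -19)) = 30.0832
d((4, 10), (11, -21)) = 31.7805
d((4, 10), (14, 24)) = 17.2047
d((4, 10), (2, -16)) = 26.0768
d((4, 10), (-20, 22)) = 26.8328
d((4, 10), (10, 21)) = 12.53
d((4, 10), (-10, 22)) = 18.4391
d((12, -19), (11, -21)) = 2.2361 <-- minimum
d((12, -19), (14, 24)) = 43.0465
d((12, -19), (2, -16)) = 10.4403
d((12, -19), (-20, 22)) = 52.0096
d((12, -19), (10, 21)) = 40.05
d((12, -19), (-10, 22)) = 46.5296
d((11, -21), (14, 24)) = 45.0999
d((11, -21), (2, -16)) = 10.2956
d((11, -21), (-20, 22)) = 53.0094
d((11, -21), (10, 21)) = 42.0119
d((11, -21), (-10, 22)) = 47.8539
d((14, 24), (2, -16)) = 41.7612
d((14, 24), (-20, 22)) = 34.0588
d((14, 24), (10, 21)) = 5.0
d((14, 24), (-10, 22)) = 24.0832
d((2, -16), (-20, 22)) = 43.909
d((2, -16), (10, 21)) = 37.855
d((2, -16), (-10, 22)) = 39.8497
d((-20, 22), (10, 21)) = 30.0167
d((-20, 22), (-10, 22)) = 10.0
d((10, 21), (-10, 22)) = 20.025

Closest pair: (12, -19) and (11, -21) with distance 2.2361

The closest pair is (12, -19) and (11, -21) with Euclidean distance 2.2361. For 9 points, brute-force pairwise comparison is shown above. For large n, the divide-and-conquer algorithm (sort by x, recurse on halves, check the dividing strip) achieves O(n log n).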